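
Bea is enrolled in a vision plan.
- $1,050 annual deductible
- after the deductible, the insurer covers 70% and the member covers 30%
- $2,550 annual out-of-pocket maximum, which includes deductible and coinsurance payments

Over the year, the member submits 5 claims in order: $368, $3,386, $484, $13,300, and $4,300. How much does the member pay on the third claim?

Claim 1 ($368): all of it applies to the deductible. Member pays $368; OOP now $368.
Claim 2 ($3,386): deductible takes $682, $2,704 remains; coinsurance $2,704 × 30% = $811.20. Member pays $1,493.20; OOP now $1,861.20.
Claim 3 ($484): deductible already satisfied, so member's share is 30% × $484 = $145.20. Cost to member: $145.20. OOP to date $2,006.40.

$145.20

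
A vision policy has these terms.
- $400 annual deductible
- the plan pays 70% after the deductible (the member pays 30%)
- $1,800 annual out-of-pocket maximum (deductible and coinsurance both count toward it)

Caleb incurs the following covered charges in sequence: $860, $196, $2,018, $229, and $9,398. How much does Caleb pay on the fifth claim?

Claim 1 — $860: $400 finishes the deductible; $460 goes to coinsurance; 30% of $460 = $138. Member owes $538 (running OOP $538).
Claim 2 — $196: 30% coinsurance on $196 = $58.80. Member owes $58.80 (running OOP $596.80).
Claim 3 — $2,018: deductible met; 30% of $2,018 = $605.40. Member owes $605.40 (running OOP $1,202.20).
Claim 4 — $229: deductible already satisfied, so member's share is 30% × $229 = $68.70. Member owes $68.70 (running OOP $1,270.90).
Claim 5 — $9,398: deductible met; 30% of $9,398 = $2,819.40. Adding that to $1,270.90 gives $4,090.30, past the $1,800 cap; member pays only $1,800 − $1,270.90 = $529.10.

$529.10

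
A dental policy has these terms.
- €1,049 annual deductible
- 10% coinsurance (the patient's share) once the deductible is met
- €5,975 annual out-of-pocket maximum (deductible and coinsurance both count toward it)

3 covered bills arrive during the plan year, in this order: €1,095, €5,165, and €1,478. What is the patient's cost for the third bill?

€147.80

#1 (€1,095): deductible takes €1,049, €46 remains; 10% of €46 = €4.60. Patient owes €1,053.60 (running OOP €1,053.60).
#2 (€5,165): deductible already satisfied, so patient's share is 10% × €5,165 = €516.50. Cost to patient: €516.50. OOP to date €1,570.10.
#3 (€1,478): 10% coinsurance on €1,478 = €147.80. Patient pays €147.80; OOP now €1,717.90.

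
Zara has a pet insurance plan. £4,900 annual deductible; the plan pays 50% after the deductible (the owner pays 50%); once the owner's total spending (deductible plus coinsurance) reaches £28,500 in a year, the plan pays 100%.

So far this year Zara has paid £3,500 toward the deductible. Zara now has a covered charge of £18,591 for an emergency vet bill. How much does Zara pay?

Remaining deductible: £4,900 − £3,500 = £1,400.
That leaves £18,591 − £1,400 = £17,191 for coinsurance.
50% of £17,191 = £8,595.50 falls to the owner.
So the owner owes £1,400 + £8,595.50 = £9,995.50 before any cap.
Year-to-date out-of-pocket becomes £3,500 + £9,995.50 = £13,495.50, still under the £28,500 maximum, so no cap applies.

£9,995.50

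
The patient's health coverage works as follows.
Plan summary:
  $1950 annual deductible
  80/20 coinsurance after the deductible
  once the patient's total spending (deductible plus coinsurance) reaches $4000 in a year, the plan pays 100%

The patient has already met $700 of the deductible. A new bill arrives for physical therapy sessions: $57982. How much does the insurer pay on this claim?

$700 of the $1950 deductible is already met, leaving $1250.
After the $1250 deductible portion, $57982 − $1250 = $56732 is subject to coinsurance.
Coinsurance: $56732 × 20% = $11346.40.
That puts the patient's cost at $1250 + $11346.40 = $12596.40 before any cap.
Adding $12596.40 to the $700 already spent would give $13296.40, which exceeds the $4000 cap; the patient pays just $4000 − $700 = $3300.
The plan picks up $57982 − $3300 = $54682.

$54682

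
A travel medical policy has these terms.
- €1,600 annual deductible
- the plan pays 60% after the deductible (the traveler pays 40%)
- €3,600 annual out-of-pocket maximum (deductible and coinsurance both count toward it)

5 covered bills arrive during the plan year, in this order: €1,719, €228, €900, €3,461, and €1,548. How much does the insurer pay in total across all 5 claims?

€4,256

Bill 1, €1,719: deductible takes €1,600, €119 remains; 40% of €119 = €47.60. Traveler pays €1,647.60; OOP now €1,647.60. Plan pays €1,719 − €1,647.60 = €71.40.
Bill 2, €228: deductible already satisfied, so traveler's share is 40% × €228 = €91.20. Cost to traveler: €91.20. OOP to date €1,738.80. Plan pays €228 − €91.20 = €136.80.
Bill 3, €900: 40% coinsurance on €900 = €360. Traveler owes €360 (running OOP €2,098.80). Insurer: €900 − €360 = €540.
Bill 4, €3,461: deductible met; 40% of €3,461 = €1,384.40. Traveler owes €1,384.40 (running OOP €3,483.20). Insurer: €3,461 − €1,384.40 = €2,076.60.
Bill 5, €1,548: 40% coinsurance on €1,548 = €619.20. Adding that to €3,483.20 gives €4,102.40, past the €3,600 cap; traveler pays only €3,600 − €3,483.20 = €116.80. Insurer: €1,548 − €116.80 = €1,431.20.
Insurer total: €71.40 + €136.80 + €540 + €2,076.60 + €1,431.20 = €4,256.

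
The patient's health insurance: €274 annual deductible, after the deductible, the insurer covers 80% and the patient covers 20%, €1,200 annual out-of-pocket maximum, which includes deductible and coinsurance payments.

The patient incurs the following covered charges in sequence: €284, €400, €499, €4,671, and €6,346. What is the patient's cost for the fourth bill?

€744.20

Claim 1 (€284): €274 finishes the deductible; €10 goes to coinsurance; coinsurance €10 × 20% = €2. Cost to patient: €276. OOP to date €276.
Claim 2 (€400): deductible already satisfied, so patient's share is 20% × €400 = €80. Patient owes €80 (running OOP €356).
Claim 3 (€499): deductible already satisfied, so patient's share is 20% × €499 = €99.80. Patient pays €99.80; OOP now €455.80.
Claim 4 (€4,671): 20% coinsurance on €4,671 = €934.20. Adding that to €455.80 gives €1,390, past the €1,200 cap; patient pays only €1,200 − €455.80 = €744.20.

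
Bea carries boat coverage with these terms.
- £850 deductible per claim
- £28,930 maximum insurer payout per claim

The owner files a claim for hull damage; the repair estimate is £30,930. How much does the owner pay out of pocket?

Less the £850 deductible: £30,930 − £850 = £30,080.
The £28,930 per-incident cap binds; insurer pays £28,930.
Owner's share is the uncovered remainder: £30,930 − £28,930 = £2,000.

£2,000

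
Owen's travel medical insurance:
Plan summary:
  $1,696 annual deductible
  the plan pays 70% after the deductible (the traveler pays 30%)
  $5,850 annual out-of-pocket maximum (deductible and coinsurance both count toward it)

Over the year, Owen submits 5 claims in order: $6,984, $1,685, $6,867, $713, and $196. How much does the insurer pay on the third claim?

$4,806.90

Claim 1 — $6,984: deductible takes $1,696, $5,288 remains; traveler's 30% is $1,586.40. Traveler pays $3,282.40; OOP now $3,282.40. Insurer: $6,984 − $3,282.40 = $3,701.60.
Claim 2 — $1,685: 30% coinsurance on $1,685 = $505.50. Cost to traveler: $505.50. OOP to date $3,787.90. Plan pays $1,685 − $505.50 = $1,179.50.
Claim 3 — $6,867: 30% coinsurance on $6,867 = $2,060.10. Traveler owes $2,060.10 (running OOP $5,848). Plan pays $6,867 − $2,060.10 = $4,806.90.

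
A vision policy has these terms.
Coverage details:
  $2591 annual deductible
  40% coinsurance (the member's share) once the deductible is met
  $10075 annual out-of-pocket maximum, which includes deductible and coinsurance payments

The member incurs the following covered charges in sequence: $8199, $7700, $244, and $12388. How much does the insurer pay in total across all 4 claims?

Bill 1, $8199: $2591 finishes the deductible; $5608 goes to coinsurance; coinsurance $5608 × 40% = $2243.20. Member pays $4834.20; OOP now $4834.20. Insurer: $8199 − $4834.20 = $3364.80.
Bill 2, $7700: deductible already satisfied, so member's share is 40% × $7700 = $3080. Member owes $3080 (running OOP $7914.20). Plan pays $7700 − $3080 = $4620.
Bill 3, $244: deductible already satisfied, so member's share is 40% × $244 = $97.60. Member pays $97.60; OOP now $8011.80. Plan pays $244 − $97.60 = $146.40.
Bill 4, $12388: deductible met; 40% of $12388 = $4955.20. OOP would hit $12967 > $10075, so the cap limits the member to $10075 − $8011.80 = $2063.20. Plan pays $12388 − $2063.20 = $10324.80.
Insurer total: $3364.80 + $4620 + $146.40 + $10324.80 = $18456.

$18456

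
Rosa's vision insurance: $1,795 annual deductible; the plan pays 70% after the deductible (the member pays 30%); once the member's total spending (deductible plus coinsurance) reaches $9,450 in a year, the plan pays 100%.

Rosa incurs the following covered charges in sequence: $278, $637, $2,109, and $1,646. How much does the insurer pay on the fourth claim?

$1,152.20

#1 ($278): all of it applies to the deductible. Member pays $278; OOP now $278. Insurer: $278 − $278 = $0.
#2 ($637): fully absorbed by the deductible. Member owes $637 (running OOP $915). Plan pays $637 − $637 = $0.
#3 ($2,109): $880 to deductible, leaving $1,229; 30% of $1,229 = $368.70. Member pays $1,248.70; OOP now $2,163.70. Insurer: $2,109 − $1,248.70 = $860.30.
#4 ($1,646): deductible met; 30% of $1,646 = $493.80. Member pays $493.80; OOP now $2,657.50. Insurer: $1,646 − $493.80 = $1,152.20.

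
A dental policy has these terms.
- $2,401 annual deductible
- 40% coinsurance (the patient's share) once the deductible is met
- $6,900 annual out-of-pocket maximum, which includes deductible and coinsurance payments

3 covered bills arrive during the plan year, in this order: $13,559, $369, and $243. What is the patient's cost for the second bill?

$35.80

Bill 1, $13,559: $2,401 to deductible, leaving $11,158; patient's 40% is $4,463.20. Patient owes $6,864.20 (running OOP $6,864.20).
Bill 2, $369: 40% coinsurance on $369 = $147.60. That would push OOP to $7,011.80, over the $6,900 cap, so patient pays $6,900 − $6,864.20 = $35.80.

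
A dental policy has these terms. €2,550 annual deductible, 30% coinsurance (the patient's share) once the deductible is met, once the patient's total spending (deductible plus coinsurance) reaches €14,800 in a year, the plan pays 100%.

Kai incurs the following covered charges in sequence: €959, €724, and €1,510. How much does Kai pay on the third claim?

Claim 1 — €959: entire amount goes to the deductible. Patient owes €959 (running OOP €959).
Claim 2 — €724: all of it applies to the deductible. Cost to patient: €724. OOP to date €1,683.
Claim 3 — €1,510: €867 finishes the deductible; €643 goes to coinsurance; 30% of €643 = €192.90. Patient pays €1,059.90; OOP now €2,742.90.

€1,059.90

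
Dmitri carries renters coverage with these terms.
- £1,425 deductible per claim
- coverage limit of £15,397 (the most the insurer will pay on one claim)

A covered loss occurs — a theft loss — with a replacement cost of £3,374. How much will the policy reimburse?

£1,949

After the deductible, £3,374 − £1,425 = £1,949 remains.
That's under the £15,397 cap, so the insurer reimburses the full £1,949.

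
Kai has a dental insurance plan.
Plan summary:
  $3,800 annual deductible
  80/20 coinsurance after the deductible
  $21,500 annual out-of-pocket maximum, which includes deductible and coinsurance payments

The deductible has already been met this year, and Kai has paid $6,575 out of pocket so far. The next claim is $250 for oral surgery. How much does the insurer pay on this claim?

With the deductible met, the entire $250 is subject to coinsurance.
20% of $250 = $50 falls to the patient.
Cumulative spending $6,575 + $50 = $6,625 stays under the $21,500 maximum.
The plan picks up $250 − $50 = $200.

$200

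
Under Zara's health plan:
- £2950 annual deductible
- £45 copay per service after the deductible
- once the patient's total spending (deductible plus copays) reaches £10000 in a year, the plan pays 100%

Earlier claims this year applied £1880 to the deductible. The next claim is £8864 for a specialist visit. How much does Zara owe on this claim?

£1115

£1880 of the £2950 deductible is already met, leaving £1070.
After the £1070 deductible portion, £8864 − £1070 = £7794 is subject to the copay.
Copay on this service: £45.
So the patient owes £1070 + £45 = £1115 before any cap.
Total out-of-pocket so far would be £1880 + £1115 = £2995, below the £10000 cap — no reduction.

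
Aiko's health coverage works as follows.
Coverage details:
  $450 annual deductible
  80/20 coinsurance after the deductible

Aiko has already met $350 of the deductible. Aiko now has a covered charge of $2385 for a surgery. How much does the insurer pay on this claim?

Remaining deductible: $450 − $350 = $100.
The remaining $2285 (= $2385 − $100) moves to coinsurance.
Patient's 20% share of $2285 is $457.
That puts the patient's cost at $100 + $457 = $557.
The insurer covers the remainder: $2385 − $557 = $1828.

$1828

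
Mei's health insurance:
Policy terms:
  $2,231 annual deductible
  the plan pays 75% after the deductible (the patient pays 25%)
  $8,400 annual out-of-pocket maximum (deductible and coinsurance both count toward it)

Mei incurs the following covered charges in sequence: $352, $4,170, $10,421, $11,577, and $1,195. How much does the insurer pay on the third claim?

Claim 1 — $352: entire amount goes to the deductible. Cost to patient: $352. OOP to date $352. Plan pays $352 − $352 = $0.
Claim 2 — $4,170: deductible takes $1,879, $2,291 remains; patient's 25% is $572.75. Patient owes $2,451.75 (running OOP $2,803.75). Insurer: $4,170 − $2,451.75 = $1,718.25.
Claim 3 — $10,421: deductible already satisfied, so patient's share is 25% × $10,421 = $2,605.25. Patient pays $2,605.25; OOP now $5,409. Plan pays $10,421 − $2,605.25 = $7,815.75.

$7,815.75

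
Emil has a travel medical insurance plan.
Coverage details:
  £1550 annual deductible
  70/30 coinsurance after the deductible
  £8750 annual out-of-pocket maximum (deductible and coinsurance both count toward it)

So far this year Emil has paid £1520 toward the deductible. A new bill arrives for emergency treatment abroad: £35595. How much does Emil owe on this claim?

Remaining deductible: £1550 − £1520 = £30.
The remaining £35565 (= £35595 − £30) moves to coinsurance.
Traveler's 30% share of £35565 is £10669.50.
So the traveler owes £30 + £10669.50 = £10699.50 before any cap.
Year-to-date out-of-pocket would reach £1520 + £10699.50 = £12219.50, above the £8750 maximum, so the traveler pays only £8750 − £1520 = £7230.

£7230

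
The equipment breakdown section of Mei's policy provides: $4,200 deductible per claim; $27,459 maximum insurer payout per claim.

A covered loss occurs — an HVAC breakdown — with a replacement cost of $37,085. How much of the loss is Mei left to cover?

$9,626

After the deductible, $37,085 − $4,200 = $32,885 remains.
$32,885 exceeds the $27,459 limit, so the insurer pays the limit: $27,459.
Out of pocket: $37,085 − $27,459 = $9,626.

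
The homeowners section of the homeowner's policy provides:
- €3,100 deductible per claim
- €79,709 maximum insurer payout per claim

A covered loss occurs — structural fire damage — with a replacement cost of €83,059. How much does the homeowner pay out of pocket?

After the deductible, €83,059 − €3,100 = €79,959 remains.
€79,959 exceeds the €79,709 limit, so the insurer pays the limit: €79,709.
Homeowner's share is the uncovered remainder: €83,059 − €79,709 = €3,350.

€3,350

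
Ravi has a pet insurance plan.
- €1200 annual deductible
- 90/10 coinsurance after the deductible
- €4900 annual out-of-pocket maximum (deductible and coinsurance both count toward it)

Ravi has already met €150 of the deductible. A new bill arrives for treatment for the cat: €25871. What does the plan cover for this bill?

€22338.90

€150 of the €1200 deductible is already met, leaving €1050.
The remaining €24821 (= €25871 − €1050) moves to coinsurance.
10% of €24821 = €2482.10 falls to the owner.
Owner responsibility before any cap: €1050 + €2482.10 = €3532.10.
Cumulative spending €150 + €3532.10 = €3682.10 stays under the €4900 maximum.
The insurer covers the remainder: €25871 − €3532.10 = €22338.90.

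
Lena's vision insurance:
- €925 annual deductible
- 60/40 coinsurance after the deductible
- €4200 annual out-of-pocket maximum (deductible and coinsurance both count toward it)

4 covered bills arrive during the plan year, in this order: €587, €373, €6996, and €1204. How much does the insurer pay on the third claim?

€4197.60

Claim 1 (€587): entire amount goes to the deductible. Cost to member: €587. OOP to date €587. Insurer: €587 − €587 = €0.
Claim 2 (€373): €338 finishes the deductible; €35 goes to coinsurance; member's 40% is €14. Member owes €352 (running OOP €939). Insurer: €373 − €352 = €21.
Claim 3 (€6996): 40% coinsurance on €6996 = €2798.40. Member pays €2798.40; OOP now €3737.40. Insurer: €6996 − €2798.40 = €4197.60.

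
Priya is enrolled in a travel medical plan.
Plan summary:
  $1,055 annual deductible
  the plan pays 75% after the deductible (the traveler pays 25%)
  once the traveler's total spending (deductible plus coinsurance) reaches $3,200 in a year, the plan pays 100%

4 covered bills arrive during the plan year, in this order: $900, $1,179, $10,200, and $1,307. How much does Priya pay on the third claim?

$1,889

Claim 1 ($900): entire amount goes to the deductible. Cost to traveler: $900. OOP to date $900.
Claim 2 ($1,179): $155 to deductible, leaving $1,024; coinsurance $1,024 × 25% = $256. Traveler pays $411; OOP now $1,311.
Claim 3 ($10,200): 25% coinsurance on $10,200 = $2,550. Adding that to $1,311 gives $3,861, past the $3,200 cap; traveler pays only $3,200 − $1,311 = $1,889.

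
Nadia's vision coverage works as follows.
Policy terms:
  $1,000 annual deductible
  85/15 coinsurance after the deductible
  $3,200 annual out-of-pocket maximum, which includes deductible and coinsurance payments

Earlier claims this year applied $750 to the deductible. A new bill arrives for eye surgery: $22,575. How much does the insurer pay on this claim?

$20,125

Deductible still to meet: $1,000 − $750 = $250.
After the $250 deductible portion, $22,575 − $250 = $22,325 is subject to coinsurance.
15% of $22,325 = $3,348.75 falls to the member.
Member responsibility before any cap: $250 + $3,348.75 = $3,598.75.
Adding $3,598.75 to the $750 already spent would give $4,348.75, which exceeds the $3,200 cap; the member pays just $3,200 − $750 = $2,450.
The insurer covers the remainder: $22,575 − $2,450 = $20,125.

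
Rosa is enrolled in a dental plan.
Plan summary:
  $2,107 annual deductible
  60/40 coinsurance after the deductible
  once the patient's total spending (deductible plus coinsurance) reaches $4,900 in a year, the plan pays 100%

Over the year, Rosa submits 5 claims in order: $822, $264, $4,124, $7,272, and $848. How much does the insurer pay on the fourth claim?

#1 ($822): all of it applies to the deductible. Cost to patient: $822. OOP to date $822. Insurer: $822 − $822 = $0.
#2 ($264): fully absorbed by the deductible. Cost to patient: $264. OOP to date $1,086. Plan pays $264 − $264 = $0.
#3 ($4,124): $1,021 to deductible, leaving $3,103; coinsurance $3,103 × 40% = $1,241.20. Patient pays $2,262.20; OOP now $3,348.20. Insurer: $4,124 − $2,262.20 = $1,861.80.
#4 ($7,272): deductible met; 40% of $7,272 = $2,908.80. Adding that to $3,348.20 gives $6,257, past the $4,900 cap; patient pays only $4,900 − $3,348.20 = $1,551.80. Plan pays $7,272 − $1,551.80 = $5,720.20.

$5,720.20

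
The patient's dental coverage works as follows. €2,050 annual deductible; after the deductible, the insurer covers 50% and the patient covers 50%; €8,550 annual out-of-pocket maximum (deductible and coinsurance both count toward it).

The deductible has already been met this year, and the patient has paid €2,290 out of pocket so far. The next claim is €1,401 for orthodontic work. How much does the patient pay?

The deductible is already satisfied, so the full bill goes to coinsurance.
50% of €1,401 = €700.50 falls to the patient.
Total out-of-pocket so far would be €2,290 + €700.50 = €2,990.50, below the €8,550 cap — no reduction.

€700.50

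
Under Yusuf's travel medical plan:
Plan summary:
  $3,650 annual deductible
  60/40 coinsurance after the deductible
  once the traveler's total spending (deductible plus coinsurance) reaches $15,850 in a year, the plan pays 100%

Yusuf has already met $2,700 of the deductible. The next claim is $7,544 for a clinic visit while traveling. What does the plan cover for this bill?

Deductible still to meet: $3,650 − $2,700 = $950.
After the $950 deductible portion, $7,544 − $950 = $6,594 is subject to coinsurance.
40% of $6,594 = $2,637.60 falls to the traveler.
So the traveler owes $950 + $2,637.60 = $3,587.60 before any cap.
Total out-of-pocket so far would be $2,700 + $3,587.60 = $6,287.60, below the $15,850 cap — no reduction.
The insurer covers the remainder: $7,544 − $3,587.60 = $3,956.40.

$3,956.40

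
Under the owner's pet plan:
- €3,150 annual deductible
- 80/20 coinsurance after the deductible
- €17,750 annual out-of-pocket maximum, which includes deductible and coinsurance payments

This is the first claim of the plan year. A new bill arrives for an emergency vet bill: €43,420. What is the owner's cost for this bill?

The full €3,150 deductible is still open; €3,150 of this bill applies to it.
That leaves €43,420 − €3,150 = €40,270 for coinsurance.
20% of €40,270 = €8,054 falls to the owner.
So the owner owes €3,150 + €8,054 = €11,204 before any cap.
Year-to-date out-of-pocket becomes €0 + €11,204 = €11,204, still under the €17,750 maximum, so no cap applies.

€11,204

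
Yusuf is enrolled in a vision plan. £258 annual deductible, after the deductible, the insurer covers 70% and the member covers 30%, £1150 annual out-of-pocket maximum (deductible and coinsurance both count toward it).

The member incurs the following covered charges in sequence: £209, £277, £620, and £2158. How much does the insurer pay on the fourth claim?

£1520.40

Bill 1, £209: all of it applies to the deductible. Member pays £209; OOP now £209. Plan pays £209 − £209 = £0.
Bill 2, £277: deductible takes £49, £228 remains; member's 30% is £68.40. Member pays £117.40; OOP now £326.40. Plan pays £277 − £117.40 = £159.60.
Bill 3, £620: deductible met; 30% of £620 = £186. Member owes £186 (running OOP £512.40). Insurer: £620 − £186 = £434.
Bill 4, £2158: deductible already satisfied, so member's share is 30% × £2158 = £647.40. That would push OOP to £1159.80, over the £1150 cap, so member pays £1150 − £512.40 = £637.60. Plan pays £2158 − £637.60 = £1520.40.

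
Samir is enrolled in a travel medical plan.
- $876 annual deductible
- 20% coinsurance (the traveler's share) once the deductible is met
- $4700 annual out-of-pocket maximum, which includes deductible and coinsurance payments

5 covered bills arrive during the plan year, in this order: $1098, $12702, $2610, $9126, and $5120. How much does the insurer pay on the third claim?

$2088

Claim 1 — $1098: $876 finishes the deductible; $222 goes to coinsurance; coinsurance $222 × 20% = $44.40. Traveler pays $920.40; OOP now $920.40. Plan pays $1098 − $920.40 = $177.60.
Claim 2 — $12702: deductible already satisfied, so traveler's share is 20% × $12702 = $2540.40. Cost to traveler: $2540.40. OOP to date $3460.80. Insurer: $12702 − $2540.40 = $10161.60.
Claim 3 — $2610: 20% coinsurance on $2610 = $522. Traveler pays $522; OOP now $3982.80. Plan pays $2610 − $522 = $2088.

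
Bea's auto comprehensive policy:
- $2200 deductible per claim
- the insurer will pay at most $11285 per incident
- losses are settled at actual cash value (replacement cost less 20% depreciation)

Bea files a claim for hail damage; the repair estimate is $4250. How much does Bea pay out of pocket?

$3050

At 20% depreciation, ACV = $4250 − $850 = $3400.
After the deductible, $3400 − $2200 = $1200 remains.
That's under the $11285 cap, so the insurer reimburses the full $1200.
Policyholder's share is the uncovered remainder: $4250 − $1200 = $3050.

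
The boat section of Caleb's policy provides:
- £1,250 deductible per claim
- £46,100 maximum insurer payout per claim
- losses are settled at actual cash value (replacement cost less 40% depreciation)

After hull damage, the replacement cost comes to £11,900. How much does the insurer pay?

£5,890

Actual cash value after 40% depreciation: £11,900 × 60% = £7,140.
After the deductible, £7,140 − £1,250 = £5,890 remains.
£5,890 is within the £46,100 limit, so the insurer pays £5,890.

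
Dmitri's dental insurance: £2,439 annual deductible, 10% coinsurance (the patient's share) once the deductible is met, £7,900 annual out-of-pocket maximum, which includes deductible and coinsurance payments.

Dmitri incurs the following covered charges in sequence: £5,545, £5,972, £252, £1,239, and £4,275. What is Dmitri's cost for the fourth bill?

£123.90

Claim 1 — £5,545: deductible takes £2,439, £3,106 remains; patient's 10% is £310.60. Patient pays £2,749.60; OOP now £2,749.60.
Claim 2 — £5,972: deductible met; 10% of £5,972 = £597.20. Cost to patient: £597.20. OOP to date £3,346.80.
Claim 3 — £252: 10% coinsurance on £252 = £25.20. Patient owes £25.20 (running OOP £3,372).
Claim 4 — £1,239: 10% coinsurance on £1,239 = £123.90. Cost to patient: £123.90. OOP to date £3,495.90.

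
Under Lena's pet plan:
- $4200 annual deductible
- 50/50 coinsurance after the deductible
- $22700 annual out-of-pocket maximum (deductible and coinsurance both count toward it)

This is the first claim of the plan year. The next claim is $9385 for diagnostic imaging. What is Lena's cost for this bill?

Nothing has been paid toward the $4200 deductible, so the first $4200 of this charge is applied there.
The remaining $5185 (= $9385 − $4200) moves to coinsurance.
Coinsurance: $5185 × 50% = $2592.50.
So the owner owes $4200 + $2592.50 = $6792.50 before any cap.
Cumulative spending $0 + $6792.50 = $6792.50 stays under the $22700 maximum.

$6792.50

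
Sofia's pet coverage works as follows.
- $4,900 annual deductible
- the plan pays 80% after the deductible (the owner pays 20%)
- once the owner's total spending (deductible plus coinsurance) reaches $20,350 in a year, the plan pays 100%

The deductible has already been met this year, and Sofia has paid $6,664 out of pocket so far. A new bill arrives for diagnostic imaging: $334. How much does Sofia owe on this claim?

$66.80

The deductible is already satisfied, so the full bill goes to coinsurance.
Coinsurance: $334 × 20% = $66.80.
Year-to-date out-of-pocket becomes $6,664 + $66.80 = $6,730.80, still under the $20,350 maximum, so no cap applies.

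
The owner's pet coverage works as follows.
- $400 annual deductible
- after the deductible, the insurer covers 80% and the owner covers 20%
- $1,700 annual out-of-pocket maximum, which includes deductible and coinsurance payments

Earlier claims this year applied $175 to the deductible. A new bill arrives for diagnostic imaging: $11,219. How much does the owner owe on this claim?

$1,525

$175 of the $400 deductible is already met, leaving $225.
That leaves $11,219 − $225 = $10,994 for coinsurance.
Coinsurance: $10,994 × 20% = $2,198.80.
That puts the owner's cost at $225 + $2,198.80 = $2,423.80 before any cap.
Year-to-date out-of-pocket would reach $175 + $2,423.80 = $2,598.80, above the $1,700 maximum, so the owner pays only $1,700 − $175 = $1,525.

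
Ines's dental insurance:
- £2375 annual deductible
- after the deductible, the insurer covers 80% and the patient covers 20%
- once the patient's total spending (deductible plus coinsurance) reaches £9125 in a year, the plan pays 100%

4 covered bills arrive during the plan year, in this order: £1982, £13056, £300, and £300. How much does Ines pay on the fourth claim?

£60

#1 (£1982): fully absorbed by the deductible. Cost to patient: £1982. OOP to date £1982.
#2 (£13056): £393 to deductible, leaving £12663; patient's 20% is £2532.60. Cost to patient: £2925.60. OOP to date £4907.60.
#3 (£300): deductible met; 20% of £300 = £60. Patient owes £60 (running OOP £4967.60).
#4 (£300): deductible met; 20% of £300 = £60. Patient owes £60 (running OOP £5027.60).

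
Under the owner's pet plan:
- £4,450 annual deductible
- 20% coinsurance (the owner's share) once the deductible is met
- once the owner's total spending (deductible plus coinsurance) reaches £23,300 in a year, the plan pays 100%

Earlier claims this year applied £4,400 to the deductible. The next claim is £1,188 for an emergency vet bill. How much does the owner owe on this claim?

£277.60

Remaining deductible: £4,450 − £4,400 = £50.
After the £50 deductible portion, £1,188 − £50 = £1,138 is subject to coinsurance.
20% of £1,138 = £227.60 falls to the owner.
Owner responsibility before any cap: £50 + £227.60 = £277.60.
Cumulative spending £4,400 + £277.60 = £4,677.60 stays under the £23,300 maximum.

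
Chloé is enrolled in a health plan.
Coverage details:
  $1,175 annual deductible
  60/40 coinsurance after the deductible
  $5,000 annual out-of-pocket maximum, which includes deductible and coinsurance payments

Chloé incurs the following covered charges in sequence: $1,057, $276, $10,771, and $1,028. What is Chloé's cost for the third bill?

Claim 1 — $1,057: fully absorbed by the deductible. Patient owes $1,057 (running OOP $1,057).
Claim 2 — $276: deductible takes $118, $158 remains; patient's 40% is $63.20. Patient pays $181.20; OOP now $1,238.20.
Claim 3 — $10,771: deductible met; 40% of $10,771 = $4,308.40. Adding that to $1,238.20 gives $5,546.60, past the $5,000 cap; patient pays only $5,000 − $1,238.20 = $3,761.80.

$3,761.80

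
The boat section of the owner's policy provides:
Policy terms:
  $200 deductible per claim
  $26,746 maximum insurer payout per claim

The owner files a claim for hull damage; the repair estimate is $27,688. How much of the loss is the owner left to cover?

After the deductible, $27,688 − $200 = $27,488 remains.
Since $27,488 > $26,746, the payout is capped at $26,746.
Out of pocket: $27,688 − $26,746 = $942.

$942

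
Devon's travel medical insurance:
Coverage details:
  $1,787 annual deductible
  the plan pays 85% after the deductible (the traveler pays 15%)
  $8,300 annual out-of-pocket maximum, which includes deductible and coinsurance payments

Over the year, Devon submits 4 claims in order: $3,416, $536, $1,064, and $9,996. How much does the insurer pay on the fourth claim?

Claim 1 — $3,416: $1,787 finishes the deductible; $1,629 goes to coinsurance; 15% of $1,629 = $244.35. Traveler owes $2,031.35 (running OOP $2,031.35). Plan pays $3,416 − $2,031.35 = $1,384.65.
Claim 2 — $536: 15% coinsurance on $536 = $80.40. Cost to traveler: $80.40. OOP to date $2,111.75. Plan pays $536 − $80.40 = $455.60.
Claim 3 — $1,064: deductible already satisfied, so traveler's share is 15% × $1,064 = $159.60. Cost to traveler: $159.60. OOP to date $2,271.35. Plan pays $1,064 − $159.60 = $904.40.
Claim 4 — $9,996: deductible met; 15% of $9,996 = $1,499.40. Cost to traveler: $1,499.40. OOP to date $3,770.75. Plan pays $9,996 − $1,499.40 = $8,496.60.

$8,496.60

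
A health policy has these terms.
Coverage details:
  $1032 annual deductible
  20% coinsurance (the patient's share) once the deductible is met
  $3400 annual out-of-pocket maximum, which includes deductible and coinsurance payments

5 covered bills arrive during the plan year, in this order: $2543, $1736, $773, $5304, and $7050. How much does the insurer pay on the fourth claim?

$4243.20

Bill 1, $2543: deductible takes $1032, $1511 remains; 20% of $1511 = $302.20. Patient owes $1334.20 (running OOP $1334.20). Insurer: $2543 − $1334.20 = $1208.80.
Bill 2, $1736: 20% coinsurance on $1736 = $347.20. Cost to patient: $347.20. OOP to date $1681.40. Plan pays $1736 − $347.20 = $1388.80.
Bill 3, $773: deductible already satisfied, so patient's share is 20% × $773 = $154.60. Patient owes $154.60 (running OOP $1836). Plan pays $773 − $154.60 = $618.40.
Bill 4, $5304: deductible met; 20% of $5304 = $1060.80. Patient pays $1060.80; OOP now $2896.80. Plan pays $5304 − $1060.80 = $4243.20.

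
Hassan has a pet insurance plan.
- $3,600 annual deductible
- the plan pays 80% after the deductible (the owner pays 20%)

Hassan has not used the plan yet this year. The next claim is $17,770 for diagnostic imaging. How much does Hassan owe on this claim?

Deductible not yet touched, so the first $3,600 of the bill goes to the deductible.
The remaining $14,170 (= $17,770 − $3,600) moves to coinsurance.
Owner's 20% share of $14,170 is $2,834.
So the owner owes $3,600 + $2,834 = $6,434.

$6,434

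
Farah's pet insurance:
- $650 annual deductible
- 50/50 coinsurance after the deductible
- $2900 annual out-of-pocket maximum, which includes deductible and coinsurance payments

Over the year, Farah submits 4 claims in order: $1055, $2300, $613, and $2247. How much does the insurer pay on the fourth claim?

$1656

Claim 1 ($1055): $650 finishes the deductible; $405 goes to coinsurance; 50% of $405 = $202.50. Cost to owner: $852.50. OOP to date $852.50. Insurer: $1055 − $852.50 = $202.50.
Claim 2 ($2300): deductible met; 50% of $2300 = $1150. Cost to owner: $1150. OOP to date $2002.50. Plan pays $2300 − $1150 = $1150.
Claim 3 ($613): deductible met; 50% of $613 = $306.50. Cost to owner: $306.50. OOP to date $2309. Insurer: $613 − $306.50 = $306.50.
Claim 4 ($2247): deductible already satisfied, so owner's share is 50% × $2247 = $1123.50. That would push OOP to $3432.50, over the $2900 cap, so owner pays $2900 − $2309 = $591. Plan pays $2247 − $591 = $1656.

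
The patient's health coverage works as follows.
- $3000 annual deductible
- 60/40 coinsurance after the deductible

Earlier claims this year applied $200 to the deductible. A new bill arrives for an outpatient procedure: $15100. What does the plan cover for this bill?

Remaining deductible: $3000 − $200 = $2800.
After the $2800 deductible portion, $15100 − $2800 = $12300 is subject to coinsurance.
Coinsurance: $12300 × 40% = $4920.
That puts the patient's cost at $2800 + $4920 = $7720.
The insurer covers the remainder: $15100 − $7720 = $7380.

$7380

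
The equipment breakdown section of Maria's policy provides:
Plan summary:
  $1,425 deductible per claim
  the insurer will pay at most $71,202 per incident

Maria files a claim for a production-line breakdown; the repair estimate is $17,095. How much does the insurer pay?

After the deductible, $17,095 − $1,425 = $15,670 remains.
That's under the $71,202 cap, so the insurer reimburses the full $15,670.

$15,670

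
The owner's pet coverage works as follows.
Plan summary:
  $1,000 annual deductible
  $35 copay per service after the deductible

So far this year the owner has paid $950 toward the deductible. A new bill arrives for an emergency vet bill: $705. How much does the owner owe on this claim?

$85

Remaining deductible: $1,000 − $950 = $50.
After the $50 deductible portion, $705 − $50 = $655 is subject to the copay.
Copay on this service: $35.
Owner responsibility: $50 + $35 = $85.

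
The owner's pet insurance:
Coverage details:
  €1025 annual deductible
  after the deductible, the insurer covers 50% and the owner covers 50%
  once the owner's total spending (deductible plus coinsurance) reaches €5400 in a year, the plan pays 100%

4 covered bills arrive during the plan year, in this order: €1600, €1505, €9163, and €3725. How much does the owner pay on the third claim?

€3335

Bill 1, €1600: deductible takes €1025, €575 remains; owner's 50% is €287.50. Owner pays €1312.50; OOP now €1312.50.
Bill 2, €1505: deductible already satisfied, so owner's share is 50% × €1505 = €752.50. Owner owes €752.50 (running OOP €2065).
Bill 3, €9163: deductible met; 50% of €9163 = €4581.50. OOP would hit €6646.50 > €5400, so the cap limits the owner to €5400 − €2065 = €3335.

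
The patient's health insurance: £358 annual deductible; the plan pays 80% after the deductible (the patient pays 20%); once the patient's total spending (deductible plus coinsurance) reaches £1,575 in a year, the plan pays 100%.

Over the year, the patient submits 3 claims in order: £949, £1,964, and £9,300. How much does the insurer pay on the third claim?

£8,594

Claim 1 (£949): £358 to deductible, leaving £591; coinsurance £591 × 20% = £118.20. Cost to patient: £476.20. OOP to date £476.20. Insurer: £949 − £476.20 = £472.80.
Claim 2 (£1,964): deductible already satisfied, so patient's share is 20% × £1,964 = £392.80. Patient owes £392.80 (running OOP £869). Insurer: £1,964 − £392.80 = £1,571.20.
Claim 3 (£9,300): deductible met; 20% of £9,300 = £1,860. Adding that to £869 gives £2,729, past the £1,575 cap; patient pays only £1,575 − £869 = £706. Plan pays £9,300 − £706 = £8,594.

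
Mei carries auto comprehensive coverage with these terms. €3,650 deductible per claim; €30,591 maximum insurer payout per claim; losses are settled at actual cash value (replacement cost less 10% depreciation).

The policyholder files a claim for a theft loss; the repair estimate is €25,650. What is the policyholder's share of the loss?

€6,215

Depreciate 10%: the covered value is €25,650 × 0.9 = €23,085.
Less the €3,650 deductible: €23,085 − €3,650 = €19,435.
€19,435 ≤ €30,591, so the limit doesn't bind; insurer pays €19,435.
Policyholder's share is the uncovered remainder: €25,650 − €19,435 = €6,215.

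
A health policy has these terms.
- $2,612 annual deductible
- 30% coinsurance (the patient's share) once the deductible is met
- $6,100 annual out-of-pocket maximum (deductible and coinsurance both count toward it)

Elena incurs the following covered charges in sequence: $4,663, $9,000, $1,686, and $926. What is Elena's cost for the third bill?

$172.70

Claim 1 ($4,663): deductible takes $2,612, $2,051 remains; patient's 30% is $615.30. Patient pays $3,227.30; OOP now $3,227.30.
Claim 2 ($9,000): 30% coinsurance on $9,000 = $2,700. Patient owes $2,700 (running OOP $5,927.30).
Claim 3 ($1,686): 30% coinsurance on $1,686 = $505.80. OOP would hit $6,433.10 > $6,100, so the cap limits the patient to $6,100 − $5,927.30 = $172.70.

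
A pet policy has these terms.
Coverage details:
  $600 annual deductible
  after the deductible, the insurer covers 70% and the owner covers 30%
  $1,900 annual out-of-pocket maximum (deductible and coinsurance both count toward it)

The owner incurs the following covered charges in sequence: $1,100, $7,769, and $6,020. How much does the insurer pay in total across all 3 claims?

$12,989

Bill 1, $1,100: $600 to deductible, leaving $500; 30% of $500 = $150. Owner pays $750; OOP now $750. Insurer: $1,100 − $750 = $350.
Bill 2, $7,769: 30% coinsurance on $7,769 = $2,330.70. Adding that to $750 gives $3,080.70, past the $1,900 cap; owner pays only $1,900 − $750 = $1,150. Plan pays $7,769 − $1,150 = $6,619.
Bill 3, $6,020: 30% coinsurance on $6,020 = $1,806. OOP would hit $3,706 > $1,900, so the cap limits the owner to $1,900 − $1,900 = $0. Plan pays $6,020 − $0 = $6,020.
Insurer total = bills − owner's total = $14,889 − $1,900 = $12,989.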